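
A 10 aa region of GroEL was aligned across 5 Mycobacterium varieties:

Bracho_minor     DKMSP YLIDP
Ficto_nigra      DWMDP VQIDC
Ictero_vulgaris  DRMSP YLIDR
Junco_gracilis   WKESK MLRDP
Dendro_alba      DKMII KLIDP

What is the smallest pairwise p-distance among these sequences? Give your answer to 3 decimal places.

Pairwise Hamming distances:
  Bracho_minor vs Ficto_nigra: 5
  Bracho_minor vs Ictero_vulgaris: 2
  Bracho_minor vs Junco_gracilis: 5
  Bracho_minor vs Dendro_alba: 3
  Ficto_nigra vs Ictero_vulgaris: 5
  Ficto_nigra vs Junco_gracilis: 9
  Ficto_nigra vs Dendro_alba: 6
  Ictero_vulgaris vs Junco_gracilis: 7
  Ictero_vulgaris vs Dendro_alba: 5
  Junco_gracilis vs Dendro_alba: 6
The smallest is 2 mismatches, between Bracho_minor and Ictero_vulgaris; p = 2/10 = 0.200.

0.200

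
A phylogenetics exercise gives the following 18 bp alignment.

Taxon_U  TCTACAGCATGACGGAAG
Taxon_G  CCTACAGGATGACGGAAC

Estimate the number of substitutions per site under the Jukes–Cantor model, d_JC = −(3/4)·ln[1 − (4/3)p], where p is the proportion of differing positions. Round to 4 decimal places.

The sequences differ at positions 1 (T/C), 8 (C/G), 18 (G/C).
p = 3/18 = 0.166667.
d = −0.75 · ln(1 − (4/3)·0.166667) = −0.75 · ln(0.777777) = −0.75 · (-0.251315) = 0.1885.

0.1885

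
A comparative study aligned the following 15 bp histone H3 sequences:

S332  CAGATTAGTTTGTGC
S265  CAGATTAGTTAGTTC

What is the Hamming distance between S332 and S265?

Mismatches occur at site 11 (T→A), site 14 (G→T).
That gives 2 mismatches out of 15 aligned sites, so the Hamming distance is 2.

2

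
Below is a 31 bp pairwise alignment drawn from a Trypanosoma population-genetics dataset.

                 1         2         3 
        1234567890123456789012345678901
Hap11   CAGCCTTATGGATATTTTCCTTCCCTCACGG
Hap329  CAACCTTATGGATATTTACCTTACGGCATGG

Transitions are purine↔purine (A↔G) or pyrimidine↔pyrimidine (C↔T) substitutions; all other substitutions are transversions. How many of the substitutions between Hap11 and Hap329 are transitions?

Differing sites — 3:G/A (Ti); 18:T/A (Tv); 23:C/A (Tv); 25:C/G (Tv); 26:T/G (Tv); 29:C/T (Ti).
Of the 6 differences, 2 transitions and 4 transversions, so the answer is 2.

2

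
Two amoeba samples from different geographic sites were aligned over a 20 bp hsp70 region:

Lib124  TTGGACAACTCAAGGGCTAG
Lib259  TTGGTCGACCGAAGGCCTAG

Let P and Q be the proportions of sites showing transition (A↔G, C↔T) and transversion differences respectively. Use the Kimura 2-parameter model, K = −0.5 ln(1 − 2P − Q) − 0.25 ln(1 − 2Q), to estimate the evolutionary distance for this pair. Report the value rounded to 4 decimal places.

0.3046

Differing sites — 5:A/T (Tv); 7:A/G (Ti); 10:T/C (Ti); 11:C/G (Tv); 16:G/C (Tv).
Of the 5 differences, 2 transitions and 3 transversions over 20 sites: P = 2/20 = 0.100000, Q = 3/20 = 0.150000.
d = −0.5·ln(0.650000) − 0.25·ln(0.700000) = −0.5·(-0.430783) − 0.25·(-0.356675) = 0.3046.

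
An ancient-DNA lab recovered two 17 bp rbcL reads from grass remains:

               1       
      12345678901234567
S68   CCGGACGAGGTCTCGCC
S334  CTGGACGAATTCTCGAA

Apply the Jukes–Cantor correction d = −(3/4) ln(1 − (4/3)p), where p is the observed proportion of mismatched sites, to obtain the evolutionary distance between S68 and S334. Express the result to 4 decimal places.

0.3734

Mismatches occur at site 2 (C/T), site 9 (G/A), site 10 (G/T), site 16 (C/A), site 17 (C/A).
p = 5/17 = 0.294118.
d = −0.75 · ln(1 − (4/3)·0.294118) = −0.75 · ln(0.607843) = −0.75 · (-0.497839) = 0.3734.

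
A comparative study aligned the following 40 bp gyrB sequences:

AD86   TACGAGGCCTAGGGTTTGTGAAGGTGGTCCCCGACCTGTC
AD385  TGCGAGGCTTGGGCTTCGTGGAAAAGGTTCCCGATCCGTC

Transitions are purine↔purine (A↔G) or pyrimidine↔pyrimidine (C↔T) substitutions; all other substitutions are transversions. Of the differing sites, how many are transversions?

2

Mismatches occur at site 2 (A→G, transition), site 9 (C→T, transition), site 11 (A→G, transition), site 14 (G→C, transversion), site 17 (T→C, transition), site 21 (A→G, transition), site 23 (G→A, transition), site 24 (G→A, transition), site 25 (T→A, transversion), site 29 (C→T, transition), site 35 (C→T, transition), site 37 (T→C, transition).
Of the 12 differences, 10 transitions and 2 transversions, so the answer is 2.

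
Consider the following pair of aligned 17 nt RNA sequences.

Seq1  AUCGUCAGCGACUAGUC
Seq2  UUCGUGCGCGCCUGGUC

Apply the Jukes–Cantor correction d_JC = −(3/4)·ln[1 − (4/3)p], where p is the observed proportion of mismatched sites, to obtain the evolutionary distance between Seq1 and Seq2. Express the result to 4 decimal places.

0.3734

The sequences differ at positions 1 (A/U), 6 (C/G), 7 (A/C), 11 (A/C), 14 (A/G).
p = 5/17 = 0.294118.
d = −0.75 · ln(1 − (4/3)·0.294118) = −0.75 · ln(0.607843) = −0.75 · (-0.497839) = 0.3734.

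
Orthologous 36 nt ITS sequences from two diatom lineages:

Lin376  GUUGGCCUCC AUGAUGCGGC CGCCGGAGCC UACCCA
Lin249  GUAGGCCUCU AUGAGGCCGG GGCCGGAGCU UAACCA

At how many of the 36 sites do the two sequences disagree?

Mismatches occur at site 3 (U→A), site 10 (C→U), site 15 (U→G), site 18 (G→C), site 20 (C→G), site 21 (C→G), site 30 (C→U), site 33 (C→A).
That gives 8 mismatches out of 36 aligned sites, so the Hamming distance is 8.

8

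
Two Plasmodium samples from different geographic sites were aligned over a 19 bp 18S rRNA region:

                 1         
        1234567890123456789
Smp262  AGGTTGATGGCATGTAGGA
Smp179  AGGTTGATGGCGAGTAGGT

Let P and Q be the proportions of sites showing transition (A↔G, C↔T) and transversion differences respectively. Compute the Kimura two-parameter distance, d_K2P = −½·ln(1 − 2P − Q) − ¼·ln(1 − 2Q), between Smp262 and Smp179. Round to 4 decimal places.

0.1773

Differing sites — 12:A/G (Ti); 13:T/A (Tv); 19:A/T (Tv).
Of the 3 differences, 1 transition and 2 transversions over 19 sites: P = 1/19 = 0.052632, Q = 2/19 = 0.105263.
d = −0.5·ln(0.789473) − 0.25·ln(0.789474) = −0.5·(-0.236390) − 0.25·(-0.236388) = 0.1773.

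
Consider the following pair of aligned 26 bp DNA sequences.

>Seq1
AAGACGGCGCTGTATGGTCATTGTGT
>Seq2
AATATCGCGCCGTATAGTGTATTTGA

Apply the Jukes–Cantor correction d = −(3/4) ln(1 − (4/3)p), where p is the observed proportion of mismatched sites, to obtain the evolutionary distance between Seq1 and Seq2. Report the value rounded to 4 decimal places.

The sequences differ at positions 3 (G/T), 5 (C/T), 6 (G/C), 11 (T/C), 16 (G/A), 19 (C/G), 20 (A/T), 21 (T/A), 23 (G/T), 26 (T/A).
p = 10/26 = 0.384615.
d = −0.75 · ln(1 − (4/3)·0.384615) = −0.75 · ln(0.487180) = −0.75 · (-0.719122) = 0.5393.

0.5393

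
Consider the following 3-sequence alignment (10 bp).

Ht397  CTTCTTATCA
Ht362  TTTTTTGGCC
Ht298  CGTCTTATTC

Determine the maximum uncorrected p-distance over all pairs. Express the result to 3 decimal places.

0.600

Pairwise Hamming distances:
  Ht397 vs Ht362: 5
  Ht397 vs Ht298: 3
  Ht362 vs Ht298: 6
The largest is 6 mismatches, between Ht362 and Ht298; p = 6/10 = 0.600.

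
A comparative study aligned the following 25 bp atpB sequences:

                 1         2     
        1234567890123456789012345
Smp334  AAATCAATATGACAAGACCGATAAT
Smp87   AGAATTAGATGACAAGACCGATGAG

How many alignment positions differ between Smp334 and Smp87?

7

Differing sites — 2:A/G; 4:T/A; 5:C/T; 6:A/T; 8:T/G; 23:A/G; 25:T/G.
That gives 7 mismatches out of 25 aligned sites, so the Hamming distance is 7.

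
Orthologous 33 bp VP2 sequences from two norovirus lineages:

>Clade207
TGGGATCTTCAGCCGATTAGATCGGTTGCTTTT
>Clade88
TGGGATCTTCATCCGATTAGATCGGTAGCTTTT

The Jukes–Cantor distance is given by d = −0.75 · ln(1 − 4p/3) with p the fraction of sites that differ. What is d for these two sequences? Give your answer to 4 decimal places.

Mismatches occur at site 12 (G↔T), site 27 (T↔A).
p = 2/33 = 0.060606.
d = −0.75 · ln(1 − (4/3)·0.060606) = −0.75 · ln(0.919192) = −0.75 · (-0.084260) = 0.0632.

0.0632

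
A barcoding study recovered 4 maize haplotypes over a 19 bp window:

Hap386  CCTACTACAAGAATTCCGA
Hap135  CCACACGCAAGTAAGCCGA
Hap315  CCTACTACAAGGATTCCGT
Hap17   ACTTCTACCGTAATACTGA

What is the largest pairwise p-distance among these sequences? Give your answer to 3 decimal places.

0.684

Pairwise Hamming distances:
  Hap386 vs Hap135: 8
  Hap386 vs Hap315: 2
  Hap386 vs Hap17: 7
  Hap135 vs Hap315: 9
  Hap135 vs Hap17: 13
  Hap315 vs Hap17: 9
The largest is 13 mismatches, between Hap135 and Hap17; p = 13/19 = 0.684.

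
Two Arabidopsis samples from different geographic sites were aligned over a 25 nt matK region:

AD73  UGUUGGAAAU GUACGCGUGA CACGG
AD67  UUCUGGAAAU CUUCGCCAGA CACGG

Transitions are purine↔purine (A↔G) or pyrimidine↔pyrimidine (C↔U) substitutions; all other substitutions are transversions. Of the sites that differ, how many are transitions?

1

Mismatches occur at site 2 (G/U, transversion), site 3 (U/C, transition), site 11 (G/C, transversion), site 13 (A/U, transversion), site 17 (G/C, transversion), site 18 (U/A, transversion).
Of the 6 differences, 1 transition and 5 transversions, so the answer is 1.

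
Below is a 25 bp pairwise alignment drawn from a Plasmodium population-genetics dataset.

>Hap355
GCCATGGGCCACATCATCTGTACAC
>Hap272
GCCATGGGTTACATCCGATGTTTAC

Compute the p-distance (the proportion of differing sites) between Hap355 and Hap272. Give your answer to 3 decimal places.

Differing sites — 9:C/T; 10:C/T; 16:A/C; 17:T/G; 18:C/A; 22:A/T; 23:C/T.
There are 7 differences over 25 sites, so p = 7/25 = 0.280.

0.280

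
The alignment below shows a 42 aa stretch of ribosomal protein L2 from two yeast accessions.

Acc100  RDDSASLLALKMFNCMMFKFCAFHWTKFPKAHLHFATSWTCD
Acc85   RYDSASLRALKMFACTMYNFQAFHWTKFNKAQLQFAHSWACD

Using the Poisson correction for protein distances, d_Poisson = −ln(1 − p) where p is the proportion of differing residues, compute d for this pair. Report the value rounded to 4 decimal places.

Differing sites — 2:D/Y; 8:L/R; 14:N/A; 16:M/T; 18:F/Y; 19:K/N; 21:C/Q; 29:P/N; 32:H/Q; 34:H/Q; 37:T/H; 40:T/A.
p = 12/42 = 0.285714.
d = −ln(1 − 0.285714) = −ln(0.714286) = 0.3365.

0.3365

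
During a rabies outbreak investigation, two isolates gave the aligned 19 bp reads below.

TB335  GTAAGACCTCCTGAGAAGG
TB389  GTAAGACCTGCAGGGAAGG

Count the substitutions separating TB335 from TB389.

Mismatches occur at site 10 (C/G), site 12 (T/A), site 14 (A/G).
That gives 3 mismatches out of 19 aligned sites, so the Hamming distance is 3.

3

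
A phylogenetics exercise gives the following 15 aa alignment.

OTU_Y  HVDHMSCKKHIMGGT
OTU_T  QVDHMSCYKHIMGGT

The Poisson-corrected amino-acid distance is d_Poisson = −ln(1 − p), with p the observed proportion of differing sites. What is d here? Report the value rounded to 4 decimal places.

0.1431

The sequences differ at positions 1 (H/Q), 8 (K/Y).
p = 2/15 = 0.133333.
d = −ln(1 − 0.133333) = −ln(0.866667) = 0.1431.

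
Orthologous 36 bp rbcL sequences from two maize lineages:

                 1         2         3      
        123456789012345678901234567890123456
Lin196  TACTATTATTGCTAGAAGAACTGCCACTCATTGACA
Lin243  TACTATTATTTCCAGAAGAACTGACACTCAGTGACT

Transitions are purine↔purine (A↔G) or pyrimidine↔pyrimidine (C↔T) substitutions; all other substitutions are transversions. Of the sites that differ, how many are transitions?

1

The sequences differ at positions 11 (G/T, transversion), 13 (T/C, transition), 24 (C/A, transversion), 31 (T/G, transversion), 36 (A/T, transversion).
Of the 5 differences, 1 transition and 4 transversions, so the answer is 1.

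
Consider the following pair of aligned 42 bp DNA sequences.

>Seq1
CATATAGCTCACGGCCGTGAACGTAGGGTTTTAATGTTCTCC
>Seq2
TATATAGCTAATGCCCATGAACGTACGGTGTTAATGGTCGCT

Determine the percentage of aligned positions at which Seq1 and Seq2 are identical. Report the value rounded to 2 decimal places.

The sequences differ at positions 1 (C/T), 10 (C/A), 12 (C/T), 14 (G/C), 17 (G/A), 26 (G/C), 30 (T/G), 37 (T/G), 40 (T/G), 42 (C/T).
32 of the 42 sites match, so the percent identity is 32/42 × 100 = 76.19%.

76.19%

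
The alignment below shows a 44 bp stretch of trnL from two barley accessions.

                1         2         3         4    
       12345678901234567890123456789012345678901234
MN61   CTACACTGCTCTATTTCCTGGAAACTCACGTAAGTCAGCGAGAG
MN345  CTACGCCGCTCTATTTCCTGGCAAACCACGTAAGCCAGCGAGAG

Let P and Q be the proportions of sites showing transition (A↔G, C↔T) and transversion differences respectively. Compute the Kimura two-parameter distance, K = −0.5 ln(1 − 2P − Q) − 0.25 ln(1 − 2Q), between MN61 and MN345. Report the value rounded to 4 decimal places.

0.1527

The sequences differ at positions 5 (A/G, transition), 7 (T/C, transition), 22 (A/C, transversion), 25 (C/A, transversion), 26 (T/C, transition), 35 (T/C, transition).
Of the 6 differences, 4 transitions and 2 transversions over 44 sites: P = 4/44 = 0.090909, Q = 2/44 = 0.045455.
d = −0.5·ln(0.772727) − 0.25·ln(0.909090) = −0.5·(-0.257829) − 0.25·(-0.095311) = 0.1527.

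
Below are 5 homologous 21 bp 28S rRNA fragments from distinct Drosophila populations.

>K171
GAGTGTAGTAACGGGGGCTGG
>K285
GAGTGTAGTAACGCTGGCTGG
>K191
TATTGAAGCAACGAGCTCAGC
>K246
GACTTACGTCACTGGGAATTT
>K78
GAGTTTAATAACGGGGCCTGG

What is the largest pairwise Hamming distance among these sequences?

14

Pairwise Hamming distances:
  K171 vs K285: 2
  K171 vs K191: 9
  K171 vs K246: 10
  K171 vs K78: 3
  K285 vs K191: 10
  K285 vs K246: 12
  K285 vs K78: 5
  K191 vs K246: 14
  K191 vs K78: 11
  K246 vs K78: 10
The largest is 14, between K191 and K246.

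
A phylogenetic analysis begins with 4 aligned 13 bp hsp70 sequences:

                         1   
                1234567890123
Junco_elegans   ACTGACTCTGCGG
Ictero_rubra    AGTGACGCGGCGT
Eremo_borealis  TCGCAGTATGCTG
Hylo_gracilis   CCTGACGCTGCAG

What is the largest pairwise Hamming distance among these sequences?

Pairwise Hamming distances:
  Junco_elegans vs Ictero_rubra: 4
  Junco_elegans vs Eremo_borealis: 6
  Junco_elegans vs Hylo_gracilis: 3
  Ictero_rubra vs Eremo_borealis: 10
  Ictero_rubra vs Hylo_gracilis: 5
  Eremo_borealis vs Hylo_gracilis: 7
The largest is 10, between Ictero_rubra and Eremo_borealis.

10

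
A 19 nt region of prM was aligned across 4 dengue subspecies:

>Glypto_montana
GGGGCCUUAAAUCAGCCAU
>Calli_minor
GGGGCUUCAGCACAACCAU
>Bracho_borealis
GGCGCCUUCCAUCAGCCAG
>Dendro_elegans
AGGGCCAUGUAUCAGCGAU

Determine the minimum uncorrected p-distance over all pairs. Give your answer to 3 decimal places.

0.211

Pairwise Hamming distances:
  Glypto_montana vs Calli_minor: 6
  Glypto_montana vs Bracho_borealis: 4
  Glypto_montana vs Dendro_elegans: 5
  Calli_minor vs Bracho_borealis: 9
  Calli_minor vs Dendro_elegans: 10
  Bracho_borealis vs Dendro_elegans: 7
The smallest is 4 mismatches, between Glypto_montana and Bracho_borealis; p = 4/19 = 0.211.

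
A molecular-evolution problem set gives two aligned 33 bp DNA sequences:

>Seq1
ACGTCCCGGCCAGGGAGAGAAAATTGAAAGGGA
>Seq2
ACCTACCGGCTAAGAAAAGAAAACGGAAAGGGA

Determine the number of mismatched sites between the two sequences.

8

Mismatches occur at site 3 (G→C), site 5 (C→A), site 11 (C→T), site 13 (G→A), site 15 (G→A), site 17 (G→A), site 24 (T→C), site 25 (T→G).
That gives 8 mismatches out of 33 aligned sites, so the Hamming distance is 8.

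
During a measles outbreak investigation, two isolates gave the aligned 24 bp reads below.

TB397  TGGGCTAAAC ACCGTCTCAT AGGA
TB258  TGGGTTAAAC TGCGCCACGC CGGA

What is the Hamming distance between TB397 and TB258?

Differing sites — 5:C/T; 11:A/T; 12:C/G; 15:T/C; 17:T/A; 19:A/G; 20:T/C; 21:A/C.
That gives 8 mismatches out of 24 aligned sites, so the Hamming distance is 8.

8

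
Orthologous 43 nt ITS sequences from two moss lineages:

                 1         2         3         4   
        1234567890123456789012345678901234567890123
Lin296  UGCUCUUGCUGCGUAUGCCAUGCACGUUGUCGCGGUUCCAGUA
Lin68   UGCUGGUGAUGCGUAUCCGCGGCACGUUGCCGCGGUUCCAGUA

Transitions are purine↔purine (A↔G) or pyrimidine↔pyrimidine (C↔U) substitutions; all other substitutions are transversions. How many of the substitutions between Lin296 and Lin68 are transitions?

Mismatches occur at site 5 (C/G, transversion), site 6 (U/G, transversion), site 9 (C/A, transversion), site 17 (G/C, transversion), site 19 (C/G, transversion), site 20 (A/C, transversion), site 21 (U/G, transversion), site 30 (U/C, transition).
Of the 8 differences, 1 transition and 7 transversions, so the answer is 1.

1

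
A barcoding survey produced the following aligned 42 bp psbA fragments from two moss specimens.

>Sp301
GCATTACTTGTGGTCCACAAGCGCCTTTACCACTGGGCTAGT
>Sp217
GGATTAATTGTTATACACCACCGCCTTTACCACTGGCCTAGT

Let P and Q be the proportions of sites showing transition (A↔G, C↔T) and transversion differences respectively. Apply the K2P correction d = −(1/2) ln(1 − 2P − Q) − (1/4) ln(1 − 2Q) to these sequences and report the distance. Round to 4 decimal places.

0.2219

The sequences differ at positions 2 (C/G, transversion), 7 (C/A, transversion), 12 (G/T, transversion), 13 (G/A, transition), 15 (C/A, transversion), 19 (A/C, transversion), 21 (G/C, transversion), 37 (G/C, transversion).
Of the 8 differences, 1 transition and 7 transversions over 42 sites: P = 1/42 = 0.023810, Q = 7/42 = 0.166667.
d = −0.5·ln(0.785713) − 0.25·ln(0.666666) = −0.5·(-0.241164) − 0.25·(-0.405466) = 0.2219.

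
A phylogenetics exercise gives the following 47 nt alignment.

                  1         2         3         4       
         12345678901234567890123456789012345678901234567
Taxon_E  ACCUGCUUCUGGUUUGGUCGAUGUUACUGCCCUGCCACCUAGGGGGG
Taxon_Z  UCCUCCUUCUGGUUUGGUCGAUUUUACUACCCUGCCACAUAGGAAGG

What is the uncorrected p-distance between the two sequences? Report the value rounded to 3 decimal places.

0.149

Mismatches occur at site 1 (A→U), site 5 (G→C), site 23 (G→U), site 29 (G→A), site 39 (C→A), site 44 (G→A), site 45 (G→A).
There are 7 differences over 47 sites, so p = 7/47 = 0.149.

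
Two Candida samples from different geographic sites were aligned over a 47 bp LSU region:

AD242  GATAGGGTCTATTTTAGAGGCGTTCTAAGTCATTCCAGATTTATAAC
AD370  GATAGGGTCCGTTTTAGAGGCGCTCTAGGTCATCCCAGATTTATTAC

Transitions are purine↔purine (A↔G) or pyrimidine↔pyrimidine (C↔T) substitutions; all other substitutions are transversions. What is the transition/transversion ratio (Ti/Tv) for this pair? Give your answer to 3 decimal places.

Differing sites — 10:T/C (Ti); 11:A/G (Ti); 23:T/C (Ti); 28:A/G (Ti); 34:T/C (Ti); 45:A/T (Tv).
Of the 6 differences, 5 transitions and 1 transversion, so Ti/Tv = 5/1 = 5.000.

5.000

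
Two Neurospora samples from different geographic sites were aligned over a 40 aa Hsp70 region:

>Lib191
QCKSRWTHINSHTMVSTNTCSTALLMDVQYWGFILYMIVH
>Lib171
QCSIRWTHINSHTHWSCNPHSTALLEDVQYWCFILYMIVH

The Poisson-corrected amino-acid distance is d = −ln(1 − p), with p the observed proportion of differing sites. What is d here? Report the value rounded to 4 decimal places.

Mismatches occur at site 3 (K↔S), site 4 (S↔I), site 14 (M↔H), site 15 (V↔W), site 17 (T↔C), site 19 (T↔P), site 20 (C↔H), site 26 (M↔E), site 32 (G↔C).
p = 9/40 = 0.225000.
d = −ln(1 − 0.225000) = −ln(0.775000) = 0.2549.

0.2549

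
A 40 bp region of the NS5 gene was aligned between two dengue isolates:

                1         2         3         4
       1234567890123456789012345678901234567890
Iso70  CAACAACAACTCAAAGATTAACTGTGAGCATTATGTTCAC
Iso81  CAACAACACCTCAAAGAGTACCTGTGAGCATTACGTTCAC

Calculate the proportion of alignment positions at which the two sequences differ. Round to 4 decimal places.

0.1000

Mismatches occur at site 9 (A↔C), site 18 (T↔G), site 21 (A↔C), site 34 (T↔C).
There are 4 differences over 40 sites, so p = 4/40 = 0.1000.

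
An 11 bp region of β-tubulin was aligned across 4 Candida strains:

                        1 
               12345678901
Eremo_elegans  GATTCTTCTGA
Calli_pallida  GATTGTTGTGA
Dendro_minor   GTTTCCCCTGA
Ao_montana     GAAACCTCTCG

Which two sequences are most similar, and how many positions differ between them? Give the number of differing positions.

Pairwise Hamming distances:
  Eremo_elegans vs Calli_pallida: 2
  Eremo_elegans vs Dendro_minor: 3
  Eremo_elegans vs Ao_montana: 5
  Calli_pallida vs Dendro_minor: 5
  Calli_pallida vs Ao_montana: 7
  Dendro_minor vs Ao_montana: 6
The smallest is 2, between Eremo_elegans and Calli_pallida.

2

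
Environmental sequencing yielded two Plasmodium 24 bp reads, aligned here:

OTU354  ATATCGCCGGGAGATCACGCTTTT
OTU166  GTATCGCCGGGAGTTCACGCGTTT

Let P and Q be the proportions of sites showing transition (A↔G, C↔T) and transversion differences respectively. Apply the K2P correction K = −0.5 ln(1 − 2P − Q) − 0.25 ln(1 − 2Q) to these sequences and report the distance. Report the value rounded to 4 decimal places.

The sequences differ at positions 1 (A/G, transition), 14 (A/T, transversion), 21 (T/G, transversion).
Of the 3 differences, 1 transition and 2 transversions over 24 sites: P = 1/24 = 0.041667, Q = 2/24 = 0.083333.
d = −0.5·ln(0.833333) − 0.25·ln(0.833334) = −0.5·(-0.182322) − 0.25·(-0.182321) = 0.1367.

0.1367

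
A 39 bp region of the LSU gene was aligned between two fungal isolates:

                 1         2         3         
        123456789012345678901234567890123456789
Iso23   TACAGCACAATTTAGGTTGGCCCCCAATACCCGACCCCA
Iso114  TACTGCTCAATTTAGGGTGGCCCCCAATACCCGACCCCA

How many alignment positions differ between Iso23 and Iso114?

3

Differing sites — 4:A/T; 7:A/T; 17:T/G.
That gives 3 mismatches out of 39 aligned sites, so the Hamming distance is 3.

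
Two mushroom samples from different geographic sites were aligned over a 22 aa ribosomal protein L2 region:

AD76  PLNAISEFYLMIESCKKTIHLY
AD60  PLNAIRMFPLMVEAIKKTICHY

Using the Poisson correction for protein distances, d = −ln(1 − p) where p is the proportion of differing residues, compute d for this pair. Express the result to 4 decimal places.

0.4520

Mismatches occur at site 6 (S→R), site 7 (E→M), site 9 (Y→P), site 12 (I→V), site 14 (S→A), site 15 (C→I), site 20 (H→C), site 21 (L→H).
p = 8/22 = 0.363636.
d = −ln(1 − 0.363636) = −ln(0.636364) = 0.4520.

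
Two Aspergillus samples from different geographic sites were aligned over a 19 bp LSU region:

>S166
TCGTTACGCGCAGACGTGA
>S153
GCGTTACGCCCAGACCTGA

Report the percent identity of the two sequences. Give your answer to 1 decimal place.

The sequences differ at positions 1 (T/G), 10 (G/C), 16 (G/C).
16 of the 19 sites match, so the percent identity is 16/19 × 100 = 84.2%.

84.2%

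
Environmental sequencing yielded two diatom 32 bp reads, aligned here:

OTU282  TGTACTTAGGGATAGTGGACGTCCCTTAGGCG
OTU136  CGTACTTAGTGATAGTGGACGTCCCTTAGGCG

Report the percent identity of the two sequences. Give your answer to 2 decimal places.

93.75%

Mismatches occur at site 1 (T→C), site 10 (G→T).
30 of the 32 sites match, so the percent identity is 30/32 × 100 = 93.75%.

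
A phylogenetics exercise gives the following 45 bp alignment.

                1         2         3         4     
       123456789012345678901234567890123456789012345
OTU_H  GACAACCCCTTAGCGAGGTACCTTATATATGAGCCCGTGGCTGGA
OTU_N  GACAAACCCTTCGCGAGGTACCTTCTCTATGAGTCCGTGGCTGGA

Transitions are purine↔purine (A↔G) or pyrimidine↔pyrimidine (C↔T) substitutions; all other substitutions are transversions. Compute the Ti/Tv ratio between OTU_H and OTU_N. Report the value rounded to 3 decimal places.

0.250

Mismatches occur at site 6 (C→A, transversion), site 12 (A→C, transversion), site 25 (A→C, transversion), site 27 (A→C, transversion), site 34 (C→T, transition).
Of the 5 differences, 1 transition and 4 transversions, so Ti/Tv = 1/4 = 0.250.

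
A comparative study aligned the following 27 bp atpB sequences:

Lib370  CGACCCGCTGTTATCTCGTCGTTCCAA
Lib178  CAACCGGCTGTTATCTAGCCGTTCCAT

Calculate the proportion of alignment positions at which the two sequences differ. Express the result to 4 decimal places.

0.1852

The sequences differ at positions 2 (G/A), 6 (C/G), 17 (C/A), 19 (T/C), 27 (A/T).
There are 5 differences over 27 sites, so p = 5/27 = 0.1852.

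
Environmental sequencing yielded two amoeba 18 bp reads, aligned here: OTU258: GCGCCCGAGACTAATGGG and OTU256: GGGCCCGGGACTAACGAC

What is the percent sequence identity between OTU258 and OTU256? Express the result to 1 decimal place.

Differing sites — 2:C/G; 8:A/G; 15:T/C; 17:G/A; 18:G/C.
13 of the 18 sites match, so the percent identity is 13/18 × 100 = 72.2%.

72.2%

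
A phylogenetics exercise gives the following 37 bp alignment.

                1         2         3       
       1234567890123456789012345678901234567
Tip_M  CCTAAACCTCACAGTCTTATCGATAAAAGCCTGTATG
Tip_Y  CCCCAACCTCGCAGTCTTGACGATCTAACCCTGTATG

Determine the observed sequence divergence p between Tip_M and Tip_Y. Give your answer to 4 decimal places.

The sequences differ at positions 3 (T/C), 4 (A/C), 11 (A/G), 19 (A/G), 20 (T/A), 25 (A/C), 26 (A/T), 29 (G/C).
There are 8 differences over 37 sites, so p = 8/37 = 0.2162.

0.2162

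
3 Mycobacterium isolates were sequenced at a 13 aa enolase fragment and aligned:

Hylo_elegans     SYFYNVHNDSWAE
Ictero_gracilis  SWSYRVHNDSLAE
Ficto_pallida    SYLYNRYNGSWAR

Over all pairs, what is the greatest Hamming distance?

Pairwise Hamming distances:
  Hylo_elegans vs Ictero_gracilis: 4
  Hylo_elegans vs Ficto_pallida: 5
  Ictero_gracilis vs Ficto_pallida: 8
The largest is 8, between Ictero_gracilis and Ficto_pallida.

8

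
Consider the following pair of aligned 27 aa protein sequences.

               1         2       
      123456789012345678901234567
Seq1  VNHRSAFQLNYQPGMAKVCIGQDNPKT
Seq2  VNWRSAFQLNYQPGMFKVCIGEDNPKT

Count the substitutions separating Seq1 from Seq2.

Mismatches occur at site 3 (H→W), site 16 (A→F), site 22 (Q→E).
That gives 3 mismatches out of 27 aligned sites, so the Hamming distance is 3.

3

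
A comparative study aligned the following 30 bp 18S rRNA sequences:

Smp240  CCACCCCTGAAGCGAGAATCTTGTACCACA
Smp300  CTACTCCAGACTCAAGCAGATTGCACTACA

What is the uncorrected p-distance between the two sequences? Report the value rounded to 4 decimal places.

0.3667

Mismatches occur at site 2 (C↔T), site 5 (C↔T), site 8 (T↔A), site 11 (A↔C), site 12 (G↔T), site 14 (G↔A), site 17 (A↔C), site 19 (T↔G), site 20 (C↔A), site 24 (T↔C), site 27 (C↔T).
There are 11 differences over 30 sites, so p = 11/30 = 0.3667.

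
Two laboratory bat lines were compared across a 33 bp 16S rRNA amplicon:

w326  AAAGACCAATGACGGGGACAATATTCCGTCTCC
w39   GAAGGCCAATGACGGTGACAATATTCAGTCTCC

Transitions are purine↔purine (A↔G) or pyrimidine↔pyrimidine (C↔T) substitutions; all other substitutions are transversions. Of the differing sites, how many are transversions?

The sequences differ at positions 1 (A/G, transition), 5 (A/G, transition), 16 (G/T, transversion), 27 (C/A, transversion).
Of the 4 differences, 2 transitions and 2 transversions, so the answer is 2.

2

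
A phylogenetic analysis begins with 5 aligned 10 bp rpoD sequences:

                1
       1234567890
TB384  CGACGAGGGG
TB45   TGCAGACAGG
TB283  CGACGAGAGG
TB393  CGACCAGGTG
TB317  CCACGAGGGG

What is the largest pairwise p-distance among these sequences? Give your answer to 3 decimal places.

Pairwise Hamming distances:
  TB384 vs TB45: 5
  TB384 vs TB283: 1
  TB384 vs TB393: 2
  TB384 vs TB317: 1
  TB45 vs TB283: 4
  TB45 vs TB393: 7
  TB45 vs TB317: 6
  TB283 vs TB393: 3
  TB283 vs TB317: 2
  TB393 vs TB317: 3
The largest is 7 mismatches, between TB45 and TB393; p = 7/10 = 0.700.

0.700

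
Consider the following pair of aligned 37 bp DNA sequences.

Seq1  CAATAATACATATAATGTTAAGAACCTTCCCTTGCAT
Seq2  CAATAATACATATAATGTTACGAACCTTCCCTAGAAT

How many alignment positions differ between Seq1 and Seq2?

Mismatches occur at site 21 (A/C), site 33 (T/A), site 35 (C/A).
That gives 3 mismatches out of 37 aligned sites, so the Hamming distance is 3.

3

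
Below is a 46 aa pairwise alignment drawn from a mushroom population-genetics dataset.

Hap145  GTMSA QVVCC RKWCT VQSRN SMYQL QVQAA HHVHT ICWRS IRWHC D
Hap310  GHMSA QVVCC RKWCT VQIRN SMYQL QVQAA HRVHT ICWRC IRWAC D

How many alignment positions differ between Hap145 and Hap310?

Differing sites — 2:T/H; 18:S/I; 32:H/R; 40:S/C; 44:H/A.
That gives 5 mismatches out of 46 aligned sites, so the Hamming distance is 5.

5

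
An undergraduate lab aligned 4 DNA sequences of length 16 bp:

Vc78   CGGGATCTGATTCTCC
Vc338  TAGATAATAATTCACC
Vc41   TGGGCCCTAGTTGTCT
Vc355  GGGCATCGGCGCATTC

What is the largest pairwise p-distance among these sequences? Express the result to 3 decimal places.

Pairwise Hamming distances:
  Vc78 vs Vc338: 8
  Vc78 vs Vc41: 7
  Vc78 vs Vc355: 8
  Vc338 vs Vc41: 9
  Vc338 vs Vc355: 14
  Vc41 vs Vc355: 12
The largest is 14 mismatches, between Vc338 and Vc355; p = 14/16 = 0.875.

0.875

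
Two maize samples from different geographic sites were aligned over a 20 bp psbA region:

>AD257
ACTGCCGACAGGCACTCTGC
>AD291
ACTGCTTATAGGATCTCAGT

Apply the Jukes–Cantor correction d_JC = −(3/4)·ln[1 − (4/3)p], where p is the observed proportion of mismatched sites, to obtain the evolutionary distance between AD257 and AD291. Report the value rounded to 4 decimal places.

The sequences differ at positions 6 (C/T), 7 (G/T), 9 (C/T), 13 (C/A), 14 (A/T), 18 (T/A), 20 (C/T).
p = 7/20 = 0.350000.
d = −0.75 · ln(1 − (4/3)·0.350000) = −0.75 · ln(0.533333) = −0.75 · (-0.628609) = 0.4715.

0.4715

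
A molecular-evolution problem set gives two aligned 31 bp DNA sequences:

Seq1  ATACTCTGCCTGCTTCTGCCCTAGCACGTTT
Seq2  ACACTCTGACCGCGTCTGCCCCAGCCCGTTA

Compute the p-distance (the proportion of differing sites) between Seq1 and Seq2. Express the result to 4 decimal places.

0.2258

Differing sites — 2:T/C; 9:C/A; 11:T/C; 14:T/G; 22:T/C; 26:A/C; 31:T/A.
There are 7 differences over 31 sites, so p = 7/31 = 0.2258.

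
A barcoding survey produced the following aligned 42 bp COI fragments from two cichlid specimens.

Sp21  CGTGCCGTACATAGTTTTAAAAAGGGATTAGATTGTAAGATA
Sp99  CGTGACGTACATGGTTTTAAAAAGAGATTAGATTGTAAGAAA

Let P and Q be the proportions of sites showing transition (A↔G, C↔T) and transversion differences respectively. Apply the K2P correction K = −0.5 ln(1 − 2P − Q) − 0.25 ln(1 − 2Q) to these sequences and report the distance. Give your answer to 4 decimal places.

Differing sites — 5:C/A (Tv); 13:A/G (Ti); 25:G/A (Ti); 41:T/A (Tv).
Of the 4 differences, 2 transitions and 2 transversions over 42 sites: P = 2/42 = 0.047619, Q = 2/42 = 0.047619.
d = −0.5·ln(0.857143) − 0.25·ln(0.904762) = −0.5·(-0.154151) − 0.25·(-0.100083) = 0.1021.

0.1021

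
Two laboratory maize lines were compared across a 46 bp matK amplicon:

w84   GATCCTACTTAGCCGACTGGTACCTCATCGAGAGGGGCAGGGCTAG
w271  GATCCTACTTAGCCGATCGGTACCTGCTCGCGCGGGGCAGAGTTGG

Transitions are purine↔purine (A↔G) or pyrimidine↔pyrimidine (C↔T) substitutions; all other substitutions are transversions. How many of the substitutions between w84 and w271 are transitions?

5

Differing sites — 17:C/T (Ti); 18:T/C (Ti); 26:C/G (Tv); 27:A/C (Tv); 31:A/C (Tv); 33:A/C (Tv); 41:G/A (Ti); 43:C/T (Ti); 45:A/G (Ti).
Of the 9 differences, 5 transitions and 4 transversions, so the answer is 5.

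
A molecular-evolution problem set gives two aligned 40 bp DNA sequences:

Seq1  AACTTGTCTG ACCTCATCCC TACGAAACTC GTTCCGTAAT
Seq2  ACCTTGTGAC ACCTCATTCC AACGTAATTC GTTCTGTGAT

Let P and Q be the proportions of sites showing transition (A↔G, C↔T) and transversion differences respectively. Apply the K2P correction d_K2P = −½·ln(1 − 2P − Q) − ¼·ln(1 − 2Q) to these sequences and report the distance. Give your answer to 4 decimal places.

The sequences differ at positions 2 (A/C, transversion), 8 (C/G, transversion), 9 (T/A, transversion), 10 (G/C, transversion), 18 (C/T, transition), 21 (T/A, transversion), 25 (A/T, transversion), 28 (C/T, transition), 35 (C/T, transition), 38 (A/G, transition).
Of the 10 differences, 4 transitions and 6 transversions over 40 sites: P = 4/40 = 0.100000, Q = 6/40 = 0.150000.
d = −0.5·ln(0.650000) − 0.25·ln(0.700000) = −0.5·(-0.430783) − 0.25·(-0.356675) = 0.3046.

0.3046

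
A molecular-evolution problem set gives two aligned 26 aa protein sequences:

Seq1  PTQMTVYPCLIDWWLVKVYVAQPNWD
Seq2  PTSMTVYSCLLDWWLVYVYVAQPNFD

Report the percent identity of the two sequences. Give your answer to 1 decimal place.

Mismatches occur at site 3 (Q→S), site 8 (P→S), site 11 (I→L), site 17 (K→Y), site 25 (W→F).
21 of the 26 sites match, so the percent identity is 21/26 × 100 = 80.8%.

80.8%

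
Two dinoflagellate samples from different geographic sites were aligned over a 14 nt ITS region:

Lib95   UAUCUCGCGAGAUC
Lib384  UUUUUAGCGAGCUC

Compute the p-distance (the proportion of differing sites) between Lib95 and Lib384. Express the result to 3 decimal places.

0.286

The sequences differ at positions 2 (A/U), 4 (C/U), 6 (C/A), 12 (A/C).
There are 4 differences over 14 sites, so p = 4/14 = 0.286.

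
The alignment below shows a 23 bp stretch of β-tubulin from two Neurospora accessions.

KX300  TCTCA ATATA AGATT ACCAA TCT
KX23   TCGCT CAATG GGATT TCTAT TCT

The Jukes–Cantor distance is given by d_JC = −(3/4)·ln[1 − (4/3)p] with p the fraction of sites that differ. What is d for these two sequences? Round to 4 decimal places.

Mismatches occur at site 3 (T/G), site 5 (A/T), site 6 (A/C), site 7 (T/A), site 10 (A/G), site 11 (A/G), site 16 (A/T), site 18 (C/T), site 20 (A/T).
p = 9/23 = 0.391304.
d = −0.75 · ln(1 − (4/3)·0.391304) = −0.75 · ln(0.478261) = −0.75 · (-0.737599) = 0.5532.

0.5532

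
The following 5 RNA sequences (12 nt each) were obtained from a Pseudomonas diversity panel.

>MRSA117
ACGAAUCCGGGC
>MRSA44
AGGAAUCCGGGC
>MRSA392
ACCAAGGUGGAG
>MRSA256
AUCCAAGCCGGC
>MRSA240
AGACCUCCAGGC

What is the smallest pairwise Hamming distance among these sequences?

Pairwise Hamming distances:
  MRSA117 vs MRSA44: 1
  MRSA117 vs MRSA392: 6
  MRSA117 vs MRSA256: 6
  MRSA117 vs MRSA240: 5
  MRSA44 vs MRSA392: 7
  MRSA44 vs MRSA256: 6
  MRSA44 vs MRSA240: 4
  MRSA392 vs MRSA256: 7
  MRSA392 vs MRSA240: 10
  MRSA256 vs MRSA240: 6
The smallest is 1, between MRSA117 and MRSA44.

1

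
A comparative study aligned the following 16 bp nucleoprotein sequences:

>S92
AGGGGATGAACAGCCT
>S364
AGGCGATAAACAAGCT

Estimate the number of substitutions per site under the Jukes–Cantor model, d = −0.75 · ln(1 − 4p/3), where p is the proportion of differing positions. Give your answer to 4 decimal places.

Mismatches occur at site 4 (G↔C), site 8 (G↔A), site 13 (G↔A), site 14 (C↔G).
p = 4/16 = 0.250000.
d = −0.75 · ln(1 − (4/3)·0.250000) = −0.75 · ln(0.666667) = −0.75 · (-0.405465) = 0.3041.

0.3041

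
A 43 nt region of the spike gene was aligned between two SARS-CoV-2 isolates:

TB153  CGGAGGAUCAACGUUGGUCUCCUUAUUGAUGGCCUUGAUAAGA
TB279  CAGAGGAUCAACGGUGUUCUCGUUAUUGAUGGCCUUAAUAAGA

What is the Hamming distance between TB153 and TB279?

5

The sequences differ at positions 2 (G/A), 14 (U/G), 17 (G/U), 22 (C/G), 37 (G/A).
That gives 5 mismatches out of 43 aligned sites, so the Hamming distance is 5.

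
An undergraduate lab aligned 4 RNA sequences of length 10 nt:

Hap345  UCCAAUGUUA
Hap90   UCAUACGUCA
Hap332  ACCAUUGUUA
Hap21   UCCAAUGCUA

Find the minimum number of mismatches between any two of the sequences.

Pairwise Hamming distances:
  Hap345 vs Hap90: 4
  Hap345 vs Hap332: 2
  Hap345 vs Hap21: 1
  Hap90 vs Hap332: 6
  Hap90 vs Hap21: 5
  Hap332 vs Hap21: 3
The smallest is 1, between Hap345 and Hap21.

1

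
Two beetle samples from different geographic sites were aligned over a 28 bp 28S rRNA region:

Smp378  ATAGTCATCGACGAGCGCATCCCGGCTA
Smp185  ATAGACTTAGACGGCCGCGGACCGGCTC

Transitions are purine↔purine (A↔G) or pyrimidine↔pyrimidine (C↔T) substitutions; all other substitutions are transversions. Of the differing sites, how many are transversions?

Differing sites — 5:T/A (Tv); 7:A/T (Tv); 9:C/A (Tv); 14:A/G (Ti); 15:G/C (Tv); 19:A/G (Ti); 20:T/G (Tv); 21:C/A (Tv); 28:A/C (Tv).
Of the 9 differences, 2 transitions and 7 transversions, so the answer is 7.

7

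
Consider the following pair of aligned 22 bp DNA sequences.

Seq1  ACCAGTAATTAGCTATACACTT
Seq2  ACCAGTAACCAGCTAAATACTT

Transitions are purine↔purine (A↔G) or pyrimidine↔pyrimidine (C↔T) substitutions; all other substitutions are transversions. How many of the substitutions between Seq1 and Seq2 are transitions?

3

The sequences differ at positions 9 (T/C, transition), 10 (T/C, transition), 16 (T/A, transversion), 18 (C/T, transition).
Of the 4 differences, 3 transitions and 1 transversion, so the answer is 3.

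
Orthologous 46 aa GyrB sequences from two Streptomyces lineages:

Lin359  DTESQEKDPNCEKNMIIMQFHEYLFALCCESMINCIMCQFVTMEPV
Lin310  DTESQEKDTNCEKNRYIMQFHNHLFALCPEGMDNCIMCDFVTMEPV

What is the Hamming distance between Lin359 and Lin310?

Mismatches occur at site 9 (P→T), site 15 (M→R), site 16 (I→Y), site 22 (E→N), site 23 (Y→H), site 29 (C→P), site 31 (S→G), site 33 (I→D), site 39 (Q→D).
That gives 9 mismatches out of 46 aligned sites, so the Hamming distance is 9.

9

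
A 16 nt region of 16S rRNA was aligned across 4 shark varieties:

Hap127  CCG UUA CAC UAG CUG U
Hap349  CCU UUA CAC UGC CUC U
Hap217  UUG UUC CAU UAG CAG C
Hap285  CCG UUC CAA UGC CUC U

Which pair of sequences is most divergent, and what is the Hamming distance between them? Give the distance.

Pairwise Hamming distances:
  Hap127 vs Hap349: 4
  Hap127 vs Hap217: 6
  Hap127 vs Hap285: 5
  Hap349 vs Hap217: 10
  Hap349 vs Hap285: 3
  Hap217 vs Hap285: 8
The largest is 10, between Hap349 and Hap217.

10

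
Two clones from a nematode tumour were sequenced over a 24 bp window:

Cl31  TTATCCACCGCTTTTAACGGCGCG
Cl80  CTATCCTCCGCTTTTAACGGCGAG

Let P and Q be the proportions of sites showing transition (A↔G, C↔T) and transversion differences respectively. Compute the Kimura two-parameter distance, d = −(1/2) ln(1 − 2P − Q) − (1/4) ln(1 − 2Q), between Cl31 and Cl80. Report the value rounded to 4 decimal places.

The sequences differ at positions 1 (T/C, transition), 7 (A/T, transversion), 23 (C/A, transversion).
Of the 3 differences, 1 transition and 2 transversions over 24 sites: P = 1/24 = 0.041667, Q = 2/24 = 0.083333.
d = −0.5·ln(0.833333) − 0.25·ln(0.833334) = −0.5·(-0.182322) − 0.25·(-0.182321) = 0.1367.

0.1367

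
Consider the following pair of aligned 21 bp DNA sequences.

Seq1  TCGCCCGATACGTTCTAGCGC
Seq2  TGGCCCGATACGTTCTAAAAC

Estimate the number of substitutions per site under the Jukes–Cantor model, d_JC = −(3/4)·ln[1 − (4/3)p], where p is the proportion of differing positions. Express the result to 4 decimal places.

0.2197

The sequences differ at positions 2 (C/G), 18 (G/A), 19 (C/A), 20 (G/A).
p = 4/21 = 0.190476.
d = −0.75 · ln(1 − (4/3)·0.190476) = −0.75 · ln(0.746032) = −0.75 · (-0.292987) = 0.2197.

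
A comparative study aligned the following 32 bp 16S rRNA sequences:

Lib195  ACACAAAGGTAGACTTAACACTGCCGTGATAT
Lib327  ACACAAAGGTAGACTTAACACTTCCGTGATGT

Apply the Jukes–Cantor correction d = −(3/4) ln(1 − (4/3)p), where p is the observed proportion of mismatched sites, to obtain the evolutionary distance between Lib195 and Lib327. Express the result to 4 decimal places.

The sequences differ at positions 23 (G/T), 31 (A/G).
p = 2/32 = 0.062500.
d = −0.75 · ln(1 − (4/3)·0.062500) = −0.75 · ln(0.916667) = −0.75 · (-0.087011) = 0.0653.

0.0653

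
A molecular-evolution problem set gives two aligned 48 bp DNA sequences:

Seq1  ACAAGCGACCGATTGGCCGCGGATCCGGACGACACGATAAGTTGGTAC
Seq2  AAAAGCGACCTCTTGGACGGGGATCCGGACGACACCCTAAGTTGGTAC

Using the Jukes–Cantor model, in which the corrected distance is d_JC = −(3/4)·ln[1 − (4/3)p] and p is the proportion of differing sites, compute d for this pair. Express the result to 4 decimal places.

The sequences differ at positions 2 (C/A), 11 (G/T), 12 (A/C), 17 (C/A), 20 (C/G), 36 (G/C), 37 (A/C).
p = 7/48 = 0.145833.
d = −0.75 · ln(1 − (4/3)·0.145833) = −0.75 · ln(0.805556) = −0.75 · (-0.216223) = 0.1622.

0.1622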